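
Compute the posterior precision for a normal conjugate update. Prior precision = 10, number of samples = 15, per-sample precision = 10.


tau_post = tau_0 + n * tau
= 10 + 15 * 10 = 160

160


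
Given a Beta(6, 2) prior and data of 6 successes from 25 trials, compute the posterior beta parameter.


Number of failures = 25 - 6 = 19
Posterior beta = 2 + 19 = 21

21


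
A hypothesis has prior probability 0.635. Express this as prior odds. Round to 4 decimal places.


Odds = P(H) / P(not H) = 0.635 / 0.365
= 1.7397

1.7397


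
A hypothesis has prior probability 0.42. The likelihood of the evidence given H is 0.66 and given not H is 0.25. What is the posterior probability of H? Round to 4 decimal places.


Using Bayes' theorem:
P(E) = 0.42 * 0.66 + 0.58 * 0.25
P(E) = 0.4222
P(H|E) = (0.42 * 0.66) / 0.4222 = 0.6566

0.6566


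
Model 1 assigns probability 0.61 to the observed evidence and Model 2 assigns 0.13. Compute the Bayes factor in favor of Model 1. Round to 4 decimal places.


BF = P(data|M1) / P(data|M2)
= 0.61 / 0.13 = 4.6923

4.6923


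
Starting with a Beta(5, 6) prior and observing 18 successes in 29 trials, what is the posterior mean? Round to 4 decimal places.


Posterior parameters: alpha = 5 + 18 = 23
beta = 6 + 11 = 17
Posterior mean = alpha / (alpha + beta) = 23 / 40
= 0.575

0.575


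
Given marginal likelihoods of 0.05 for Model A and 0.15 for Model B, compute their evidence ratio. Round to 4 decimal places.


Ratio = ML(A) / ML(B) = 0.05/0.15
= 0.3333

0.3333


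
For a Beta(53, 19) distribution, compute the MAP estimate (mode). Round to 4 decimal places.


MAP = mode = (a-1)/(a+b-2)
= (53-1)/(53+19-2)
= 52/70 = 0.7429

0.7429


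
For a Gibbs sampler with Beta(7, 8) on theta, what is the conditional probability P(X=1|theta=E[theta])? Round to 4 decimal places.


E[theta] = 7/(7+8) = 0.4667
P(X=1|theta) = theta = 0.4667

0.4667


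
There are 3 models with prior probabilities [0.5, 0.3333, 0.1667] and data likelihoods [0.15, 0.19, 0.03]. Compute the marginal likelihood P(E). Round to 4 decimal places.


P(E) = sum over models of P(M_i) * P(E|M_i)
= 0.5*0.15 + 0.3333*0.19 + 0.1667*0.03
= 0.1433

0.1433


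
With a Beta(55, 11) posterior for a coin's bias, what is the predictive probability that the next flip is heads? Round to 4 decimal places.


The predictive probability equals the posterior mean.
P(next = heads) = alpha / (alpha + beta)
= 55 / 66 = 0.8333

0.8333


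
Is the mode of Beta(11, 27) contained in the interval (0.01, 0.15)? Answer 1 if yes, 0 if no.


Mode = (a-1)/(a+b-2) = 10/36 = 0.2778
Interval: (0.01, 0.15)
Contains mode? 0

0


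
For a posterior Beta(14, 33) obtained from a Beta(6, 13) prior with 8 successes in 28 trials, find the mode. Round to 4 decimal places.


Mode = (alpha - 1) / (alpha + beta - 2)
= 13 / 45
= 0.2889

0.2889


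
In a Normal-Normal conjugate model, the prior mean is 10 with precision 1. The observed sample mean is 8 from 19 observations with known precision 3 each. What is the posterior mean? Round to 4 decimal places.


Posterior precision = tau0 + n*tau = 1 + 19*3 = 58
Posterior mean = (tau0*mu0 + n*tau*xbar) / posterior_precision
= (1*10 + 19*3*8) / 58
= 466 / 58 = 8.0345

8.0345


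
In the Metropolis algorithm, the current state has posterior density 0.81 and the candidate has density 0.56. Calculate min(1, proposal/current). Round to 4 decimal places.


Ratio = 0.56/0.81 = 0.6914
Acceptance probability = min(1, 0.6914)
= 0.6914

0.6914


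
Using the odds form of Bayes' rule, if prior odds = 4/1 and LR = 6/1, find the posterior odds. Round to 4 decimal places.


Bayes' rule in odds form: posterior odds = prior odds * LR
= (4 * 6) / (1 * 1)
= 24/1 = 24.0

24.0


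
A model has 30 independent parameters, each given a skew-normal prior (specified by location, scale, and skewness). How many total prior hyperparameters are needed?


Each skew-normal prior needs 3 hyperparameters (location, scale, and skewness).
Total = 3 * 30 = 90

90


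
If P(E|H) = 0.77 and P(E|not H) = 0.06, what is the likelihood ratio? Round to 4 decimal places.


Likelihood ratio = P(E|H) / P(E|not H)
= 0.77 / 0.06
= 12.8333

12.8333


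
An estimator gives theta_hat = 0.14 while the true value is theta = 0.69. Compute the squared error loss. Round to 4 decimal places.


The squared error loss is (theta_hat - theta)^2
= (0.14 - 0.69)^2
= (-0.55)^2 = 0.3025

0.3025


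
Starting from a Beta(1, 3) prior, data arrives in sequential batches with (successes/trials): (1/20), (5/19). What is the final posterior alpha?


In sequential Bayesian updating, we sum all successes.
Total successes = 6
Final alpha = 1 + 6 = 7

7


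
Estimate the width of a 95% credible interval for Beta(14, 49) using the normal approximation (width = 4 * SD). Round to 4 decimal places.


For Beta(a,b): Var = ab/((a+b)^2(a+b+1))
Var = 0.0027, SD = 0.052
Approximate 95% CI width = 4 * 0.052 = 0.2079

0.2079


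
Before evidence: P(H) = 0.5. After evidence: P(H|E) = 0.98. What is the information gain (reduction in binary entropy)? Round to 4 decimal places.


Prior entropy = 1.0
Posterior entropy = 0.1414
Information gain = 1.0 - 0.1414 = 0.8586

0.8586


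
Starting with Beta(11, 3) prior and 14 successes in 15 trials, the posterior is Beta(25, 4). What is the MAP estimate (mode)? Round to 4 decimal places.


The mode of Beta(a, b) when a > 1 and b > 1 is (a-1)/(a+b-2)
= (25 - 1) / (25 + 4 - 2)
= 24 / 27
= 0.8889

0.8889


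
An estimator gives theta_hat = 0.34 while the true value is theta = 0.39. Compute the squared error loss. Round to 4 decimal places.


The squared error loss is (theta_hat - theta)^2
= (0.34 - 0.39)^2
= (-0.05)^2 = 0.0025

0.0025


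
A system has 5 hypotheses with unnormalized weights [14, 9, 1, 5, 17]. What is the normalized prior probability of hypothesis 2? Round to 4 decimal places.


The normalized prior is the weight divided by the total.
Total weight = 46
P(H2) = 9 / 46 = 0.1957

0.1957


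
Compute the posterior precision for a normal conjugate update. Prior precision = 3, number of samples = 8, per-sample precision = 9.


tau_post = tau_0 + n * tau
= 3 + 8 * 9 = 75

75


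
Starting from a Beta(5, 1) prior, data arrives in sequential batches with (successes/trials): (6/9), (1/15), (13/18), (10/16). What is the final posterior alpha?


In sequential Bayesian updating, we sum all successes.
Total successes = 30
Final alpha = 5 + 30 = 35

35


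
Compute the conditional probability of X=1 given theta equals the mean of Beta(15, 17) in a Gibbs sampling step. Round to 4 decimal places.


Mean of Beta(15, 17) = 0.4688
P(X=1 | theta=0.4688) = 0.4688

0.4688


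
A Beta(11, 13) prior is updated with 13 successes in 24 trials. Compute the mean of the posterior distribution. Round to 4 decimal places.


After update: Beta(24, 24)
Mean = 24 / (24 + 24) = 24 / 48
= 0.5

0.5


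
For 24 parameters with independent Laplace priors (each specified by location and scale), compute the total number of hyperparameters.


A Laplace prior has 2 hyperparameters per parameter.
Total = 24 * 2 = 48

48


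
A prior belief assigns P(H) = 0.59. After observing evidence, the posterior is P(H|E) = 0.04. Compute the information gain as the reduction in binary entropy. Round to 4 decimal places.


H(prior) = -0.59*log2(0.59) - 0.41*log2(0.41)
= 0.9765
H(post) = -0.04*log2(0.04) - 0.96*log2(0.96)
= 0.2423
IG = 0.9765 - 0.2423 = 0.7342

0.7342


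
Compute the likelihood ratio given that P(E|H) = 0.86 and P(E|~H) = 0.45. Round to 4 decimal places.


LR = P(E|H) / P(E|~H)
= 0.86 / 0.45 = 1.9111

1.9111


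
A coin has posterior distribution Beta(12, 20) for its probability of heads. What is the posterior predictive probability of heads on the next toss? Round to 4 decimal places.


Posterior predictive = E[theta] = alpha/(alpha+beta)
= 12/32
= 0.375

0.375


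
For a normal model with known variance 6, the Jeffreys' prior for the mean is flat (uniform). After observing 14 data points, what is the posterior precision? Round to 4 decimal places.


Jeffreys' prior for normal mean (known variance) is flat.
Prior precision = 0.
Posterior precision = prior_prec + n/sigma^2 = 0 + 14/6
= 2.3333

2.3333


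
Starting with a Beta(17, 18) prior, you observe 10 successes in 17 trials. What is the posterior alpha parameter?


For a Beta-Binomial conjugate model:
Posterior alpha = prior alpha + number of successes
= 17 + 10 = 27

27


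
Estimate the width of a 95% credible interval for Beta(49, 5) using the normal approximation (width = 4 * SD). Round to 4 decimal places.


For Beta(a,b): Var = ab/((a+b)^2(a+b+1))
Var = 0.0015, SD = 0.0391
Approximate 95% CI width = 4 * 0.0391 = 0.1563

0.1563


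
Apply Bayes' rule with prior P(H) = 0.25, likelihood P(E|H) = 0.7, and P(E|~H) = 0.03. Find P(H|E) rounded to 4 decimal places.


Step 1: Compute marginal P(E) = P(E|H)P(H) + P(E|~H)P(~H)
= 0.7*0.25 + 0.03*0.75 = 0.1975
Step 2: P(H|E) = P(E|H)P(H)/P(E) = 0.175/0.1975
= 0.8861

0.8861


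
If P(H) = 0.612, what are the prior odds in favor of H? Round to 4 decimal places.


Prior odds = P(H) / (1 - P(H))
= 0.612 / 0.388
= 1.5773

1.5773


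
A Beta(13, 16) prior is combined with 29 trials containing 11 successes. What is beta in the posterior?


In conjugate updating:
beta_posterior = beta_prior + (n - k)
= 16 + (29 - 11)
= 16 + 18 = 34

34


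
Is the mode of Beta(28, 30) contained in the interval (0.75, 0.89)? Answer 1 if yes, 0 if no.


Mode = (a-1)/(a+b-2) = 27/56 = 0.4821
Interval: (0.75, 0.89)
Contains mode? 0

0


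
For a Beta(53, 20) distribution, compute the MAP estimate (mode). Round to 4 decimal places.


MAP = mode = (a-1)/(a+b-2)
= (53-1)/(53+20-2)
= 52/71 = 0.7324

0.7324


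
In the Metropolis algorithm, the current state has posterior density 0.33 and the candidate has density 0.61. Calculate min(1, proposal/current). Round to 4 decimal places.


Ratio = 0.61/0.33 = 1.8485
Acceptance probability = min(1, 1.8485)
= 1.0

1.0


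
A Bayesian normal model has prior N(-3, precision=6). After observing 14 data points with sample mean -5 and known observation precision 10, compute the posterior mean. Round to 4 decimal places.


Posterior mean = (prior_precision * prior_mean + n * data_precision * data_mean) / (prior_precision + n * data_precision)
Numerator = 6*-3 + 14*10*-5 = -718
Denominator = 6 + 14*10 = 146
Posterior mean = -4.9178

-4.9178


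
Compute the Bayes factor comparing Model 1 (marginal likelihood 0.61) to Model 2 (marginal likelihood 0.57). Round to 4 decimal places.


BF12 = marginal likelihood of M1 / marginal likelihood of M2
= 0.61/0.57
= 1.0702

1.0702


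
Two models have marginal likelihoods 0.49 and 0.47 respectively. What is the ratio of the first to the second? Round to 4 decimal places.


Evidence ratio = 0.49 / 0.47
= 1.0426

1.0426


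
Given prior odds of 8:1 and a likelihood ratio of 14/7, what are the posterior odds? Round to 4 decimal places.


Posterior odds = prior odds * LR
Prior odds = 8/1 = 8.0
LR = 14/7 = 2.0
Posterior odds = 8.0 * 2.0 = 16.0

16.0


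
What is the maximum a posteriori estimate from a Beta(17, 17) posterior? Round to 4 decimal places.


The MAP estimate equals the mode of the distribution.
Mode of Beta(a,b) = (a-1)/(a+b-2)
= 16/32
= 0.5

0.5


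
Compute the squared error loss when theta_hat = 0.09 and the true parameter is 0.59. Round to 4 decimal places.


L = (theta_hat - theta_true)^2
= (0.09 - 0.59)^2
= -0.5^2 = 0.25

0.25


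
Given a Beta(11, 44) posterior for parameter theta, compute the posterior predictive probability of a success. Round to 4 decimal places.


For a Beta-Bernoulli model, the predictive probability is the mean:
P(success) = 11/(11+44) = 11/55 = 0.2

0.2


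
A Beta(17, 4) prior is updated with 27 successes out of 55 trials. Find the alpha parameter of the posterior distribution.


In the Beta-Binomial conjugate update:
alpha_post = alpha_prior + successes
= 17 + 27
= 44

44


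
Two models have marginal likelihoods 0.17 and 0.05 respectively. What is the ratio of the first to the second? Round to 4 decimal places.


Evidence ratio = 0.17 / 0.05
= 3.4

3.4


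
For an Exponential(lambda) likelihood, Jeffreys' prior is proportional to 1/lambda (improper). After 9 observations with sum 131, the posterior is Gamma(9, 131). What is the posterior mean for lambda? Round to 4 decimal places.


Posterior = Gamma(n, sum_x) = Gamma(9, 131)
Posterior mean = shape/rate = 9/131
= 0.0687

0.0687


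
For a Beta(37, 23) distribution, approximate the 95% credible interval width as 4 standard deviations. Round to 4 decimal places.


Variance of Beta(a,b) = ab / ((a+b)^2 * (a+b+1))
= 37*23 / ((60)^2 * 61)
= 0.0039
SD = sqrt(0.0039) = 0.0623
Width = 4 * SD = 0.249

0.249


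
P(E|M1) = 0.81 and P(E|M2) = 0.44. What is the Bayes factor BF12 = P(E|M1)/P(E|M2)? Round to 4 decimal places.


Bayes factor BF12 = P(E|M1) / P(E|M2)
= 0.81 / 0.44
= 1.8409

1.8409


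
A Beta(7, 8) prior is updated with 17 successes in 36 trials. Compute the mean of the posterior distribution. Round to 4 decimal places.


After update: Beta(24, 27)
Mean = 24 / (24 + 27) = 24 / 51
= 0.4706

0.4706


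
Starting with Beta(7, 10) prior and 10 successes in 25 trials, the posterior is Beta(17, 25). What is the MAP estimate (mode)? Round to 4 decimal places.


The mode of Beta(a, b) when a > 1 and b > 1 is (a-1)/(a+b-2)
= (17 - 1) / (17 + 25 - 2)
= 16 / 40
= 0.4

0.4


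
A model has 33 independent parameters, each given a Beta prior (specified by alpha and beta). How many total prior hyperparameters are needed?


Each Beta prior needs 2 hyperparameters (alpha and beta).
Total = 2 * 33 = 66

66


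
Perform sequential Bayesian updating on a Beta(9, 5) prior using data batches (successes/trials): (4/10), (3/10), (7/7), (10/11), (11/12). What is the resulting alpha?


Accumulate successes: 35
Posterior alpha = prior alpha + sum of successes
= 9 + 35 = 44

44


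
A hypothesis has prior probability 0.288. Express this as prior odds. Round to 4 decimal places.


Odds = P(H) / P(not H) = 0.288 / 0.712
= 0.4045

0.4045


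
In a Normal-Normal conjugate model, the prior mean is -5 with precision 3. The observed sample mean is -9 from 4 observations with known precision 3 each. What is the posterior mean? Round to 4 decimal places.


Posterior precision = tau0 + n*tau = 3 + 4*3 = 15
Posterior mean = (tau0*mu0 + n*tau*xbar) / posterior_precision
= (3*-5 + 4*3*-9) / 15
= -123 / 15 = -8.2

-8.2


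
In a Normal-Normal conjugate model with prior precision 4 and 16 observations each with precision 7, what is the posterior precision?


Posterior precision = prior precision + n * observation precision
= 4 + 16 * 7
= 4 + 112 = 116

116


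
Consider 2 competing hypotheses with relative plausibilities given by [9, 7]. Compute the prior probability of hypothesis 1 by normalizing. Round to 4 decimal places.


Sum of weights = 9 + 7 = 16
Normalized prior for H1 = 9 / 16
= 0.5625

0.5625


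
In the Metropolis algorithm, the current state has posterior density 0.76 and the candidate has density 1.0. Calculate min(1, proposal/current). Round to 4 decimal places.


Ratio = 1.0/0.76 = 1.3158
Acceptance probability = min(1, 1.3158)
= 1.0

1.0


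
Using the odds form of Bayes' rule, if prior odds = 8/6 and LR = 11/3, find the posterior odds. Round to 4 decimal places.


Bayes' rule in odds form: posterior odds = prior odds * LR
= (8 * 11) / (6 * 3)
= 88/18 = 4.8889

4.8889


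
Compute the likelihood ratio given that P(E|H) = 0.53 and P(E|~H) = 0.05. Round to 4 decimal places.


LR = P(E|H) / P(E|~H)
= 0.53 / 0.05 = 10.6

10.6


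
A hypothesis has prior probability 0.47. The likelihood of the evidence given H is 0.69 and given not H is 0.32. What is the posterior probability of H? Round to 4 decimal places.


Using Bayes' theorem:
P(E) = 0.47 * 0.69 + 0.53 * 0.32
P(E) = 0.4939
P(H|E) = (0.47 * 0.69) / 0.4939 = 0.6566

0.6566


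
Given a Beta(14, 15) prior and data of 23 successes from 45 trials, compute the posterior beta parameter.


Number of failures = 45 - 23 = 22
Posterior beta = 15 + 22 = 37

37


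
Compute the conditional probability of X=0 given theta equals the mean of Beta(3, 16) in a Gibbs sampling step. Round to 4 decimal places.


Mean of Beta(3, 16) = 0.1579
P(X=0 | theta=0.1579) = 0.8421

0.8421


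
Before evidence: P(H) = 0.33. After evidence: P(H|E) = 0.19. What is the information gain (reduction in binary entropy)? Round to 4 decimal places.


Prior entropy = 0.9149
Posterior entropy = 0.7015
Information gain = 0.9149 - 0.7015 = 0.2135

0.2135


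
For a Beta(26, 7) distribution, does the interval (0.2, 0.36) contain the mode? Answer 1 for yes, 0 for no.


Mode of Beta(a,b) = (a-1)/(a+b-2)
= (26-1)/(26+7-2) = 0.8065
Check: 0.2 <= 0.8065 <= 0.36?
Result: 0

0


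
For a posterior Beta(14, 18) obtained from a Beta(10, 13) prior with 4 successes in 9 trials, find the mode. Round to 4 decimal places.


Mode = (alpha - 1) / (alpha + beta - 2)
= 13 / 30
= 0.4333

0.4333


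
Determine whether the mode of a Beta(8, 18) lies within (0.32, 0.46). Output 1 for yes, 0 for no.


First find the mode: (a-1)/(a+b-2) = 0.2917
Is 0.2917 in (0.32, 0.46)? 0

0


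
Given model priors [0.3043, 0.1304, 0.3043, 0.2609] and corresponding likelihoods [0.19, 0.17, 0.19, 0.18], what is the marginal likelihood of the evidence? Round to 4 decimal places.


P(E) = sum_i P(M_i) P(E|M_i)
= 0.0578 + 0.0222 + 0.0578 + 0.047
= 0.1848

0.1848


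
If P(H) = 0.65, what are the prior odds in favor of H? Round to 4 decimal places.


Prior odds = P(H) / (1 - P(H))
= 0.65 / 0.35
= 1.8571

1.8571


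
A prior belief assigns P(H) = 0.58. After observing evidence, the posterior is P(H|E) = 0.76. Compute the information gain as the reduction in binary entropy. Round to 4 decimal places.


H(prior) = -0.58*log2(0.58) - 0.42*log2(0.42)
= 0.9815
H(post) = -0.76*log2(0.76) - 0.24*log2(0.24)
= 0.795
IG = 0.9815 - 0.795 = 0.1864

0.1864


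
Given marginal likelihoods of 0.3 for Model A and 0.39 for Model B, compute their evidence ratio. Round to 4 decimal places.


Ratio = ML(A) / ML(B) = 0.3/0.39
= 0.7692

0.7692


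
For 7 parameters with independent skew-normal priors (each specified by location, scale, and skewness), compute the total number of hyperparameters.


A skew-normal prior has 3 hyperparameters per parameter.
Total = 7 * 3 = 21

21


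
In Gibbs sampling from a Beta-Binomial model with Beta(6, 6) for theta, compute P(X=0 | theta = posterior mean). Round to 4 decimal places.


Posterior mean = alpha/(alpha+beta) = 6/12 = 0.5
P(X=0|theta=mean) = 1 - theta = 0.5

0.5


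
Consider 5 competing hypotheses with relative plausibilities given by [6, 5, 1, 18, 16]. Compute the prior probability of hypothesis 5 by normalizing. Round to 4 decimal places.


Sum of weights = 6 + 5 + 1 + 18 + 16 = 46
Normalized prior for H5 = 16 / 46
= 0.3478

0.3478


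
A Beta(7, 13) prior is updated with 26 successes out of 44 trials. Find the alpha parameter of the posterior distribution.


In the Beta-Binomial conjugate update:
alpha_post = alpha_prior + successes
= 7 + 26
= 33

33


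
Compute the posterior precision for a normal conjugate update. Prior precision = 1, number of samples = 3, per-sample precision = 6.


tau_post = tau_0 + n * tau
= 1 + 3 * 6 = 19

19


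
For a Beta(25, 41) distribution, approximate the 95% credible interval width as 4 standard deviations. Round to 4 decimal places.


Variance of Beta(a,b) = ab / ((a+b)^2 * (a+b+1))
= 25*41 / ((66)^2 * 67)
= 0.0035
SD = sqrt(0.0035) = 0.0593
Width = 4 * SD = 0.2371

0.2371


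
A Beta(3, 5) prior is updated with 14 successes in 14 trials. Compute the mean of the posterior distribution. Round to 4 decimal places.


After update: Beta(17, 5)
Mean = 17 / (17 + 5) = 17 / 22
= 0.7727

0.7727


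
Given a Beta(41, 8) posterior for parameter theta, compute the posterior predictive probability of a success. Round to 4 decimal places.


For a Beta-Bernoulli model, the predictive probability is the mean:
P(success) = 41/(41+8) = 41/49 = 0.8367

0.8367


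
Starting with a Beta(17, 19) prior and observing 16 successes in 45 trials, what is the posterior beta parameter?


Posterior beta = prior beta + failures
Failures = 45 - 16 = 29
beta_post = 19 + 29 = 48

48


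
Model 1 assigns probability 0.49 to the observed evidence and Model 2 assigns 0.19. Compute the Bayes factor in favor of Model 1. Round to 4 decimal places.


BF = P(data|M1) / P(data|M2)
= 0.49 / 0.19 = 2.5789

2.5789


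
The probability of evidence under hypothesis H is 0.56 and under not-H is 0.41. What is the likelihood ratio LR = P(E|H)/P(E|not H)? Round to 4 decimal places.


LR = 0.56 / 0.41
= 1.3659

1.3659


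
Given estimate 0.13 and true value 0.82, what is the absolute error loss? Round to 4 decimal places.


Absolute error = |estimate - true|
= |-0.69| = 0.69

0.69


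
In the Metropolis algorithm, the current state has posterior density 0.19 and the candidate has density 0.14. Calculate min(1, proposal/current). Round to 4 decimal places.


Ratio = 0.14/0.19 = 0.7368
Acceptance probability = min(1, 0.7368)
= 0.7368

0.7368


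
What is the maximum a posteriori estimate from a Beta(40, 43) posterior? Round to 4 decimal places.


The MAP estimate equals the mode of the distribution.
Mode of Beta(a,b) = (a-1)/(a+b-2)
= 39/81
= 0.4815

0.4815


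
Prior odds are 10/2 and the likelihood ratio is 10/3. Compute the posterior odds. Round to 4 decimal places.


Posterior odds = prior odds * likelihood ratio
= (10/2) * (10/3)
= 100 / 6
= 16.6667

16.6667


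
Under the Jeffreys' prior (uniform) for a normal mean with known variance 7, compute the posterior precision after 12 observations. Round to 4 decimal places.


Prior precision = 0 (flat prior).
Post. prec. = 0 + n/var = 12/7 = 1.7143

1.7143


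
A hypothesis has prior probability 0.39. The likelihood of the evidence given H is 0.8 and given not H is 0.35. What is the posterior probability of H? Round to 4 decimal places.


Using Bayes' theorem:
P(E) = 0.39 * 0.8 + 0.61 * 0.35
P(E) = 0.5255
P(H|E) = (0.39 * 0.8) / 0.5255 = 0.5937

0.5937


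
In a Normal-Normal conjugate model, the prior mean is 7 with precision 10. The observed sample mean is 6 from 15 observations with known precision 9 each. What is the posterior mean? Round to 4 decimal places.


Posterior precision = tau0 + n*tau = 10 + 15*9 = 145
Posterior mean = (tau0*mu0 + n*tau*xbar) / posterior_precision
= (10*7 + 15*9*6) / 145
= 880 / 145 = 6.069

6.069


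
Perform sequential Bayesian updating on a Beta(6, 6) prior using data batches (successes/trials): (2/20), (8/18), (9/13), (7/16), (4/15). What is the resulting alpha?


Accumulate successes: 30
Posterior alpha = prior alpha + sum of successes
= 6 + 30 = 36

36


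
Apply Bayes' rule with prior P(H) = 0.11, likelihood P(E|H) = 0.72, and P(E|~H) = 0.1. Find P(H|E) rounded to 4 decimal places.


Step 1: Compute marginal P(E) = P(E|H)P(H) + P(E|~H)P(~H)
= 0.72*0.11 + 0.1*0.89 = 0.1682
Step 2: P(H|E) = P(E|H)P(H)/P(E) = 0.0792/0.1682
= 0.4709

0.4709


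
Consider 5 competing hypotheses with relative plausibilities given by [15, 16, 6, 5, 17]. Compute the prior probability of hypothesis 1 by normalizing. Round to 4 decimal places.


Sum of weights = 15 + 16 + 6 + 5 + 17 = 59
Normalized prior for H1 = 15 / 59
= 0.2542

0.2542


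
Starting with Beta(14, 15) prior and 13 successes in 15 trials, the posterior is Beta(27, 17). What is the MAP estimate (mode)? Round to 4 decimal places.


The mode of Beta(a, b) when a > 1 and b > 1 is (a-1)/(a+b-2)
= (27 - 1) / (27 + 17 - 2)
= 26 / 42
= 0.619

0.619


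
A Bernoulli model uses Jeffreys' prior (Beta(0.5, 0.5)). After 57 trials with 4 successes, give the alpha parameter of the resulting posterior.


Posterior = Beta(prior_alpha + successes, prior_beta + failures)
= Beta(0.5 + 4, 0.5 + 53)
Posterior alpha = 0.5 + k = 0.5 + 4 = 4.5

4.5


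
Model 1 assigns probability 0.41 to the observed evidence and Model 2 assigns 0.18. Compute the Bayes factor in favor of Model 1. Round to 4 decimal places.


BF = P(data|M1) / P(data|M2)
= 0.41 / 0.18 = 2.2778

2.2778


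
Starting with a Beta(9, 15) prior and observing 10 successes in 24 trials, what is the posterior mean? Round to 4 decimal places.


Posterior parameters: alpha = 9 + 10 = 19
beta = 15 + 14 = 29
Posterior mean = alpha / (alpha + beta) = 19 / 48
= 0.3958

0.3958


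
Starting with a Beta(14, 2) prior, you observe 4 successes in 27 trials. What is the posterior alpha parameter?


For a Beta-Binomial conjugate model:
Posterior alpha = prior alpha + number of successes
= 14 + 4 = 18

18


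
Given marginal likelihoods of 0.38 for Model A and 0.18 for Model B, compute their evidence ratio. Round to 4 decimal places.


Ratio = ML(A) / ML(B) = 0.38/0.18
= 2.1111

2.1111


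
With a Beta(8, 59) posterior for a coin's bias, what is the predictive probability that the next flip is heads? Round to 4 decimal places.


The predictive probability equals the posterior mean.
P(next = heads) = alpha / (alpha + beta)
= 8 / 67 = 0.1194

0.1194


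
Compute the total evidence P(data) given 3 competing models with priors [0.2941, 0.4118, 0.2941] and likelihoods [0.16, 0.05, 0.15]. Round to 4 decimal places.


Marginal likelihood = sum P(model_i) * P(data|model_i)
Model 1: 0.2941 * 0.16 = 0.0471
Model 2: 0.4118 * 0.05 = 0.0206
Model 3: 0.2941 * 0.15 = 0.0441
Total = 0.1118

0.1118


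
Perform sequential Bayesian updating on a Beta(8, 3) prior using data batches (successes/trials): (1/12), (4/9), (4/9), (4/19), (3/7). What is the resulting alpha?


Accumulate successes: 16
Posterior alpha = prior alpha + sum of successes
= 8 + 16 = 24

24


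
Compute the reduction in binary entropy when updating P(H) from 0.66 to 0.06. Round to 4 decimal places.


H_before = -p*log2(p) - (1-p)*log2(1-p) for p=0.66: 0.9248
H_after for p=0.06: 0.3274
Reduction = 0.9248 - 0.3274 = 0.5974

0.5974


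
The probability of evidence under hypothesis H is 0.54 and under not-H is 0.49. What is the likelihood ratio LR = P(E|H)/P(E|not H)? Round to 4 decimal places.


LR = 0.54 / 0.49
= 1.102

1.102


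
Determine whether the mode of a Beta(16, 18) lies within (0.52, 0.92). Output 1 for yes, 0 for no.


First find the mode: (a-1)/(a+b-2) = 0.4688
Is 0.4688 in (0.52, 0.92)? 0

0


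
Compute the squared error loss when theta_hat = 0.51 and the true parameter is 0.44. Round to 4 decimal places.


L = (theta_hat - theta_true)^2
= (0.51 - 0.44)^2
= 0.07^2 = 0.0049

0.0049


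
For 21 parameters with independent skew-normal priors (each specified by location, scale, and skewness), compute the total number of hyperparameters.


A skew-normal prior has 3 hyperparameters per parameter.
Total = 21 * 3 = 63

63


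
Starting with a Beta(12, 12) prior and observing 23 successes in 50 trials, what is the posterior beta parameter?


Posterior beta = prior beta + failures
Failures = 50 - 23 = 27
beta_post = 12 + 27 = 39

39


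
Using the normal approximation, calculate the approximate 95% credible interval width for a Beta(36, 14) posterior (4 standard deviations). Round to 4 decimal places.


Var(Beta) = 36*14/(50^2 * 51) = 0.004
SD = 0.0629
Width ~ 4*SD = 0.2515

0.2515


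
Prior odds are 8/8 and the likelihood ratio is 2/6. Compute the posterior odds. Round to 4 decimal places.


Posterior odds = prior odds * likelihood ratio
= (8/8) * (2/6)
= 16 / 48
= 0.3333

0.3333


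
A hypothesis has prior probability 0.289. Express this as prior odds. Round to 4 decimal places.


Odds = P(H) / P(not H) = 0.289 / 0.711
= 0.4065

0.4065


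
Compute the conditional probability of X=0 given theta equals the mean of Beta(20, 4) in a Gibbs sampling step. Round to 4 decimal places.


Mean of Beta(20, 4) = 0.8333
P(X=0 | theta=0.8333) = 0.1667

0.1667


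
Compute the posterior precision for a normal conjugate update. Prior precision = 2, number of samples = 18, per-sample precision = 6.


tau_post = tau_0 + n * tau
= 2 + 18 * 6 = 110

110


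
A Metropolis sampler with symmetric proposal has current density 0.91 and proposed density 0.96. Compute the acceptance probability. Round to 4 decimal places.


For symmetric proposals, acceptance = min(1, pi(x*)/pi(x))
= min(1, 0.96/0.91)
= min(1, 1.0549) = 1.0

1.0


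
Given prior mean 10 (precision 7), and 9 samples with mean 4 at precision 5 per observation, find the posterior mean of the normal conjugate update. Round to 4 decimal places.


The posterior mean is a precision-weighted average of prior and data.
Post. prec. = 7 + 45 = 52
Post. mean = (70 + 180)/52 = 250/52 = 4.8077

4.8077


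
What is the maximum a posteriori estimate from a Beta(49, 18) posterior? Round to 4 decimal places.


The MAP estimate equals the mode of the distribution.
Mode of Beta(a,b) = (a-1)/(a+b-2)
= 48/65
= 0.7385

0.7385


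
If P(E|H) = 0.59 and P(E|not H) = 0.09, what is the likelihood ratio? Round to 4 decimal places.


Likelihood ratio = P(E|H) / P(E|not H)
= 0.59 / 0.09
= 6.5556

6.5556


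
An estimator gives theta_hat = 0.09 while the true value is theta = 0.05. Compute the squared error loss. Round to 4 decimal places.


The squared error loss is (theta_hat - theta)^2
= (0.09 - 0.05)^2
= (0.04)^2 = 0.0016

0.0016


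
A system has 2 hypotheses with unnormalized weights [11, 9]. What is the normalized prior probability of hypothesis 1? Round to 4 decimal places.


The normalized prior is the weight divided by the total.
Total weight = 20
P(H1) = 11 / 20 = 0.55

0.55


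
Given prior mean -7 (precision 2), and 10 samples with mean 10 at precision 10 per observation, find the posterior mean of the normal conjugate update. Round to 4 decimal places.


The posterior mean is a precision-weighted average of prior and data.
Post. prec. = 2 + 100 = 102
Post. mean = (-14 + 1000)/102 = 986/102 = 9.6667

9.6667


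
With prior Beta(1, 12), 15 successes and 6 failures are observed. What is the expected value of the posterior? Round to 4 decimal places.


Posterior = Beta(16, 18)
E[theta] = alpha/(alpha+beta)
= 16/34 = 0.4706

0.4706


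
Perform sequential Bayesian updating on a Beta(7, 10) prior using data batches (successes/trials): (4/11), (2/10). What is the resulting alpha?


Accumulate successes: 6
Posterior alpha = prior alpha + sum of successes
= 7 + 6 = 13

13


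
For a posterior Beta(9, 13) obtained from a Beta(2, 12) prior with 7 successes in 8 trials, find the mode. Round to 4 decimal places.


Mode = (alpha - 1) / (alpha + beta - 2)
= 8 / 20
= 0.4

0.4


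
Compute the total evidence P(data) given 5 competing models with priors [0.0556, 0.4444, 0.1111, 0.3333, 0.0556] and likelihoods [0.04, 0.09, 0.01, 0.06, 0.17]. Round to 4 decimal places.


Marginal likelihood = sum P(model_i) * P(data|model_i)
Model 1: 0.0556 * 0.04 = 0.0022
Model 2: 0.4444 * 0.09 = 0.04
Model 3: 0.1111 * 0.01 = 0.0011
Model 4: 0.3333 * 0.06 = 0.02
Model 5: 0.0556 * 0.17 = 0.0095
Total = 0.0728

0.0728


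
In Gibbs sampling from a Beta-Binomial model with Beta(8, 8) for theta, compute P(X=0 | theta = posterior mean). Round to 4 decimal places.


Posterior mean = alpha/(alpha+beta) = 8/16 = 0.5
P(X=0|theta=mean) = 1 - theta = 0.5

0.5


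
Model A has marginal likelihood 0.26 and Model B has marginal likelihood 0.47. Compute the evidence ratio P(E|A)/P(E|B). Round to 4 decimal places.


Evidence ratio = P(E|A) / P(E|B)
= 0.26 / 0.47
= 0.5532

0.5532


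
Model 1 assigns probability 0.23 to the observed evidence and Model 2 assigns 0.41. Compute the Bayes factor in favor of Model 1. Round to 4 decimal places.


BF = P(data|M1) / P(data|M2)
= 0.23 / 0.41 = 0.561

0.561


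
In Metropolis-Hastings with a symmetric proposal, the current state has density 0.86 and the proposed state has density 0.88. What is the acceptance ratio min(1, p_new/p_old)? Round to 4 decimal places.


Ratio = p_new / p_old = 0.88 / 0.86 = 1.0233
Acceptance = min(1, 1.0233) = 1.0

1.0


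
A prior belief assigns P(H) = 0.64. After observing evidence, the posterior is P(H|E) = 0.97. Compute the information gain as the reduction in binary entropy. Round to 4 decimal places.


H(prior) = -0.64*log2(0.64) - 0.36*log2(0.36)
= 0.9427
H(post) = -0.97*log2(0.97) - 0.03*log2(0.03)
= 0.1944
IG = 0.9427 - 0.1944 = 0.7483

0.7483


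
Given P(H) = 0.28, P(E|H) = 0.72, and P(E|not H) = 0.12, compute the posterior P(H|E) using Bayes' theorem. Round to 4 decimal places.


By Bayes' theorem: P(H|E) = P(E|H)*P(H) / P(E)
P(E) = P(E|H)*P(H) + P(E|not H)*P(not H)
P(E) = 0.72*0.28 + 0.12*0.72 = 0.288
P(H|E) = 0.72*0.28 / 0.288 = 0.7

0.7


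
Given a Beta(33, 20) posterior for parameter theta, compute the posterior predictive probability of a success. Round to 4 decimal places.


For a Beta-Bernoulli model, the predictive probability is the mean:
P(success) = 33/(33+20) = 33/53 = 0.6226

0.6226


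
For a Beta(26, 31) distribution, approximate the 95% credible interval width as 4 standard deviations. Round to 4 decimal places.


Variance of Beta(a,b) = ab / ((a+b)^2 * (a+b+1))
= 26*31 / ((57)^2 * 58)
= 0.0043
SD = sqrt(0.0043) = 0.0654
Width = 4 * SD = 0.2616

0.2616


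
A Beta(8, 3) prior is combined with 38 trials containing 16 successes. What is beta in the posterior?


In conjugate updating:
beta_posterior = beta_prior + (n - k)
= 3 + (38 - 16)
= 3 + 22 = 25

25


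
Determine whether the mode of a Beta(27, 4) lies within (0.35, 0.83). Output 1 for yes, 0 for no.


First find the mode: (a-1)/(a+b-2) = 0.8966
Is 0.8966 in (0.35, 0.83)? 0

0


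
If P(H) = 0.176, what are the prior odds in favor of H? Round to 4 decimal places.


Prior odds = P(H) / (1 - P(H))
= 0.176 / 0.824
= 0.2136

0.2136


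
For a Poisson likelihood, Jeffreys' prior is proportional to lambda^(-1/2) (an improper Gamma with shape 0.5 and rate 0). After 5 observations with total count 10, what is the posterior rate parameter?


Jeffreys' prior for Poisson is proportional to lambda^(-1/2).
Posterior is Gamma(0.5 + S, 0 + n) = Gamma(0.5 + 10, 5).
Posterior rate = 0 + n = 5

5.0


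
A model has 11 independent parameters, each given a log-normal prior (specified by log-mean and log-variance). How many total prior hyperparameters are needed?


Each log-normal prior needs 2 hyperparameters (log-mean and log-variance).
Total = 2 * 11 = 22

22


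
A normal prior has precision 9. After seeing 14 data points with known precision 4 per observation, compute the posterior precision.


In the conjugate normal model, precisions add:
tau_posterior = tau_prior + n * tau_data
= 9 + 14*4 = 65

65


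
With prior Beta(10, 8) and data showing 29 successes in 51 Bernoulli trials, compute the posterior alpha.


Conjugate update: alpha_posterior = alpha_prior + k
= 10 + 29 = 39

39


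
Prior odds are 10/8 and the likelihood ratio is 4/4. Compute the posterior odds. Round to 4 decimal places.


Posterior odds = prior odds * likelihood ratio
= (10/8) * (4/4)
= 40 / 32
= 1.25

1.25


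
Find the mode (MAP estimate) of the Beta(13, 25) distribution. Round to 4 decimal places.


For Beta(a,b) with a,b > 1:
Mode = (a-1)/(a+b-2) = (13-1)/(38-2)
= 12/36 = 0.3333

0.3333


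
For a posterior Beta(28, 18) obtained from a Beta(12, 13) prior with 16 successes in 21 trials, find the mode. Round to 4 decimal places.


Mode = (alpha - 1) / (alpha + beta - 2)
= 27 / 44
= 0.6136

0.6136


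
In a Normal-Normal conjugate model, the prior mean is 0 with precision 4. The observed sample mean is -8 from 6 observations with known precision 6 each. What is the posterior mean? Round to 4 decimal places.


Posterior precision = tau0 + n*tau = 4 + 6*6 = 40
Posterior mean = (tau0*mu0 + n*tau*xbar) / posterior_precision
= (4*0 + 6*6*-8) / 40
= -288 / 40 = -7.2

-7.2


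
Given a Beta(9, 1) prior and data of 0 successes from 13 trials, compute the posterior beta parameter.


Number of failures = 13 - 0 = 13
Posterior beta = 1 + 13 = 14

14


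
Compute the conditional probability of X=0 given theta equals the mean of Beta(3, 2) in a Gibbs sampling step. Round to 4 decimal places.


Mean of Beta(3, 2) = 0.6
P(X=0 | theta=0.6) = 0.4

0.4


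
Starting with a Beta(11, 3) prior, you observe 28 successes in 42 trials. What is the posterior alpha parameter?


For a Beta-Binomial conjugate model:
Posterior alpha = prior alpha + number of successes
= 11 + 28 = 39

39


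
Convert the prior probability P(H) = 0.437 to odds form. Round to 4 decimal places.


P(not H) = 1 - 0.437 = 0.563
Odds = 0.437 / 0.563 = 0.7762

0.7762


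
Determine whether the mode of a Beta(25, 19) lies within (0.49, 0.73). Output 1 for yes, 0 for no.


First find the mode: (a-1)/(a+b-2) = 0.5714
Is 0.5714 in (0.49, 0.73)? 1

1


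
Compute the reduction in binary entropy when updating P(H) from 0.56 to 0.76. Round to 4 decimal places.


H_before = -p*log2(p) - (1-p)*log2(1-p) for p=0.56: 0.9896
H_after for p=0.76: 0.795
Reduction = 0.9896 - 0.795 = 0.1945

0.1945


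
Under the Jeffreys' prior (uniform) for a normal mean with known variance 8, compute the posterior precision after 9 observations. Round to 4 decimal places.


Prior precision = 0 (flat prior).
Post. prec. = 0 + n/var = 9/8 = 1.125

1.125


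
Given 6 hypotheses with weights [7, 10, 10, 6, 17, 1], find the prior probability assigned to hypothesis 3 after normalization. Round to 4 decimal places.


To normalize, divide each weight by the sum of all weights.
Sum = 51
Prior(H3) = 10/51 = 0.1961

0.1961


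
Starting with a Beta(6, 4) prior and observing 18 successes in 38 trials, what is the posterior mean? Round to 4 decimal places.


Posterior parameters: alpha = 6 + 18 = 24
beta = 4 + 20 = 24
Posterior mean = alpha / (alpha + beta) = 24 / 48
= 0.5

0.5


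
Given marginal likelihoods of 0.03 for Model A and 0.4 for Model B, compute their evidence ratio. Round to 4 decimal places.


Ratio = ML(A) / ML(B) = 0.03/0.4
= 0.075

0.075


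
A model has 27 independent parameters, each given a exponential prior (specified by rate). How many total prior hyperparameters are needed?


Each exponential prior needs 1 hyperparameter (rate).
Total = 1 * 27 = 27

27


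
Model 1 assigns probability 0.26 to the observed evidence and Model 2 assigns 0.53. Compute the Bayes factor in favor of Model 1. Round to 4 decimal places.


BF = P(data|M1) / P(data|M2)
= 0.26 / 0.53 = 0.4906

0.4906


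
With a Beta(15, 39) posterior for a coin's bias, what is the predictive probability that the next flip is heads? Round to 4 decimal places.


The predictive probability equals the posterior mean.
P(next = heads) = alpha / (alpha + beta)
= 15 / 54 = 0.2778

0.2778


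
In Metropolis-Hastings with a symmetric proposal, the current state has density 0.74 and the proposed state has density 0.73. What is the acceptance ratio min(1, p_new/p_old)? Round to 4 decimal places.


Ratio = p_new / p_old = 0.73 / 0.74 = 0.9865
Acceptance = min(1, 0.9865) = 0.9865

0.9865


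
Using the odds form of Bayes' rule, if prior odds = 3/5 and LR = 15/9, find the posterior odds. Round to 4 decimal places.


Bayes' rule in odds form: posterior odds = prior odds * LR
= (3 * 15) / (5 * 9)
= 45/45 = 1.0

1.0
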